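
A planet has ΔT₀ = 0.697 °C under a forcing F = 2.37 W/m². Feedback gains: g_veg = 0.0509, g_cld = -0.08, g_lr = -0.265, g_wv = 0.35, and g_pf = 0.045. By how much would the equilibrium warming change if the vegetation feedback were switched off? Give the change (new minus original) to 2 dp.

Original: g = 0.1009, ΔT = 0.697/(1−0.1009) = 0.7752 °C.
Without vegetation: g' = 0.05, ΔT' = 0.697/(1−0.05) = 0.7337 °C.
Change = 0.7337 − 0.7752 = -0.04 °C.

-0.04 °C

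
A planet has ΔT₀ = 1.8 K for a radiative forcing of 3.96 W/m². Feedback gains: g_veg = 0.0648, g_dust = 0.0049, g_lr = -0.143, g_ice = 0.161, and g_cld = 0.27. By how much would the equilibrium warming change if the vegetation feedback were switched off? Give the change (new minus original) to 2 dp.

-0.26 K

Original: g = 0.3577, ΔT = 1.8/(1−0.3577) = 2.8024 K.
Without vegetation: g' = 0.2929, ΔT' = 1.8/(1−0.2929) = 2.5456 K.
Change = 2.5456 − 2.8024 = -0.26 K.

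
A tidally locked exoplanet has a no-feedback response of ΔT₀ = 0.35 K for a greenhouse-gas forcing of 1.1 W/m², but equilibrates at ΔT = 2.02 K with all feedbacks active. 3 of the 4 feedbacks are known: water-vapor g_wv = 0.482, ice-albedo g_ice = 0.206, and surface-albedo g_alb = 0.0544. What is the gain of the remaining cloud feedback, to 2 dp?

0.08

Amplification A = ΔT/ΔT₀ = 2.02/0.35 = 5.771.
Total gain g = 1 − 1/A = 1 − 1/5.771 = 0.8267.
Known gains sum to 0.482 + 0.206 + 0.0544 = 0.7424.
g_cld = 0.8267 − 0.7424 = 0.08.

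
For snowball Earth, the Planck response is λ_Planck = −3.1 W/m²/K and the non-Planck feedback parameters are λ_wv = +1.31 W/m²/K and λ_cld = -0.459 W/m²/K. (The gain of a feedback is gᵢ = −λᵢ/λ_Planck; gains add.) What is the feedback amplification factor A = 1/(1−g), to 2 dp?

Convert to gains: g_wv = 1.31/3.1 = 0.4226; g_cld = -0.459/3.1 = -0.1481.
Total gain g = 0.2745.
A = 1/(1 − 0.2745) = 1.38.

1.38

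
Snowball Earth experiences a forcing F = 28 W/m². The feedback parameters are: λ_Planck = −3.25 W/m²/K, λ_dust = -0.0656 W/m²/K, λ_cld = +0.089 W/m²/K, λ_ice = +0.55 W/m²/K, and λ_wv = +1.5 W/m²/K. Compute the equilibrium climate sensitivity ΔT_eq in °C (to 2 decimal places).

Net feedback parameter λ = (−3.25) + (-0.0656) + (+0.089) + (+0.55) + (+1.5) = -1.1766 W/m²/K.
ΔT = −F/λ = −28/(-1.1766) = 23.80 °C.

23.80 °C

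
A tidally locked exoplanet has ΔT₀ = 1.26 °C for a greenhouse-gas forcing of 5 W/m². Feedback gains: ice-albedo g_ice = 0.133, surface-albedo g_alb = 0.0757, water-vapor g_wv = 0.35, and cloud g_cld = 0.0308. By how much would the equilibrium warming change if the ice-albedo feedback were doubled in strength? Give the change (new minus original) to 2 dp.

1.47 °C

Original: g = 0.5895, ΔT = 1.26/(1−0.5895) = 3.0694 °C.
With doubled ice-albedo: g' = 0.7225, ΔT' = 1.26/(1−0.7225) = 4.5405 °C.
Change = 4.5405 − 3.0694 = 1.47 °C.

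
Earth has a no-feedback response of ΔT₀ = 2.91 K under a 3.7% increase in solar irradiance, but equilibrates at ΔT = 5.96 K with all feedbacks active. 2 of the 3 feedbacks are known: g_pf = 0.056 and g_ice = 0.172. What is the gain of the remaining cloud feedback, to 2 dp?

0.28

Amplification A = ΔT/ΔT₀ = 5.96/2.91 = 2.048.
Total gain g = 1 − 1/A = 1 − 1/2.048 = 0.5117.
Known gains sum to 0.056 + 0.172 = 0.228.
g_cld = 0.5117 − 0.228 = 0.28.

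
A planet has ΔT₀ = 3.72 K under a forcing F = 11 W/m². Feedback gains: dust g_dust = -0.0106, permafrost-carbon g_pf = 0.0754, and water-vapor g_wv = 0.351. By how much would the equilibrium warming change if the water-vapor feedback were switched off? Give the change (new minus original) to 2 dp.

-2.39 K

Original: g = 0.4158, ΔT = 3.72/(1−0.4158) = 6.3677 K.
Without water-vapor: g' = 0.0648, ΔT' = 3.72/(1−0.0648) = 3.9778 K.
Change = 3.9778 − 6.3677 = -2.39 K.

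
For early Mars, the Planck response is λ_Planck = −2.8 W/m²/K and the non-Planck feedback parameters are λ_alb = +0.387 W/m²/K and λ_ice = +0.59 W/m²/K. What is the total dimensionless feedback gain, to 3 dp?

0.349

Convert to gains: g_alb = 0.387/2.8 = 0.1382; g_ice = 0.59/2.8 = 0.2107.
Total gain g = 0.3489.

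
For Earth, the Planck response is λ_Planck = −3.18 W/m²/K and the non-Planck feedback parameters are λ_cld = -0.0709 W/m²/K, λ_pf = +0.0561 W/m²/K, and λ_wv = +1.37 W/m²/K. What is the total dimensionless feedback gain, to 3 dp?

0.426

Convert to gains: g_cld = -0.0709/3.18 = -0.0223; g_pf = 0.0561/3.18 = 0.01764; g_wv = 1.37/3.18 = 0.4308.
Total gain g = 0.42614.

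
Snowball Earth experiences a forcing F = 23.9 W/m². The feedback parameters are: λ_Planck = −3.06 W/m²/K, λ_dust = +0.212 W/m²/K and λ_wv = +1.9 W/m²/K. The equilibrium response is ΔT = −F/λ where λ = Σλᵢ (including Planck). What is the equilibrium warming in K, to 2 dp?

25.21 K

Net feedback parameter λ = (−3.06) + (+0.212) + (+1.9) = -0.948 W/m²/K.
ΔT = −F/λ = −23.9/(-0.948) = 25.21 K.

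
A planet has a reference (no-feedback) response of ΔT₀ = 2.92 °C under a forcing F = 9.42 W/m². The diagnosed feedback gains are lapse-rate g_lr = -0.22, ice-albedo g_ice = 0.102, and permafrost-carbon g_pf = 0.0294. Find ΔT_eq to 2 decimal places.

2.68 °C

Total gain g = -0.22 + 0.102 + 0.0294 = -0.0886.
Amplification A = 1/(1 + 0.0886) = 0.9186.
ΔT = 2.92 × 0.9186 = 2.68 °C.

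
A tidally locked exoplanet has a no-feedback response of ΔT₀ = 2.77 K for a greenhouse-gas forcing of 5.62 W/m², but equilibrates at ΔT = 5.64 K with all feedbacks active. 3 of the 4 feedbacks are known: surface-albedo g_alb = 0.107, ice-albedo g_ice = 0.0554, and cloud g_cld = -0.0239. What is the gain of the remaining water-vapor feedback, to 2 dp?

Amplification A = ΔT/ΔT₀ = 5.64/2.77 = 2.036.
Total gain g = 1 − 1/A = 1 − 1/2.036 = 0.5088.
Known gains sum to 0.107 + 0.0554 − 0.0239 = 0.1385.
g_wv = 0.5088 − 0.1385 = 0.37.

0.37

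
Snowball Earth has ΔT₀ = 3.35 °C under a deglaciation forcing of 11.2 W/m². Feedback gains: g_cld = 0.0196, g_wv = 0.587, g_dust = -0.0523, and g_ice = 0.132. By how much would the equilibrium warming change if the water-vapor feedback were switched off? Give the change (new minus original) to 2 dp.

Original: g = 0.6863, ΔT = 3.35/(1−0.6863) = 10.6790 °C.
Without water-vapor: g' = 0.0993, ΔT' = 3.35/(1−0.0993) = 3.7193 °C.
Change = 3.7193 − 10.6790 = -6.96 °C.

-6.96 °C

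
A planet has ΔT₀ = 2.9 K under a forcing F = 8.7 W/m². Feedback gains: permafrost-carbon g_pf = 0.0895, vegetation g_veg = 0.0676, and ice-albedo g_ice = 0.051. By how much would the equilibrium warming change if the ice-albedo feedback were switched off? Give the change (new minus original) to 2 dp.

-0.22 K

Original: g = 0.2081, ΔT = 2.9/(1−0.2081) = 3.6621 K.
Without ice-albedo: g' = 0.1571, ΔT' = 2.9/(1−0.1571) = 3.4405 K.
Change = 3.4405 − 3.6621 = -0.22 K.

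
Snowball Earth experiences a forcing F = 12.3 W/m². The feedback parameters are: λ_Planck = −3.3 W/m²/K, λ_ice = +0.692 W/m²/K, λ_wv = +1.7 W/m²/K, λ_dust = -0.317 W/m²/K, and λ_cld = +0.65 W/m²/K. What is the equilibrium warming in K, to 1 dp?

21.4 K

Net feedback parameter λ = (−3.3) + (+0.692) + (+1.7) + (-0.317) + (+0.65) = -0.575 W/m²/K.
ΔT = −F/λ = −12.3/(-0.575) = 21.4 K.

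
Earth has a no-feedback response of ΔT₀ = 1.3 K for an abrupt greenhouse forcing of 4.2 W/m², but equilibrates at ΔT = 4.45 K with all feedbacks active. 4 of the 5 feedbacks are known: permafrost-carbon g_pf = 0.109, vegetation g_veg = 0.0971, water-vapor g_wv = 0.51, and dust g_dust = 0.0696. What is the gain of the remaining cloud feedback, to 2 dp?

Amplification A = ΔT/ΔT₀ = 4.45/1.3 = 3.423.
Total gain g = 1 − 1/A = 1 − 1/3.423 = 0.7079.
Known gains sum to 0.109 + 0.0971 + 0.51 + 0.0696 = 0.7857.
g_cld = 0.7079 − 0.7857 = -0.08.

-0.08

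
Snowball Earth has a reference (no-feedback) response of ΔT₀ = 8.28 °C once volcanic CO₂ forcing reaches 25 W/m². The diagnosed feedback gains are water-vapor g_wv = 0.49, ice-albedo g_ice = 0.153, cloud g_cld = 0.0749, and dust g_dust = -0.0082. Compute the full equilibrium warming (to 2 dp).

28.52 °C

Total gain g = 0.49 + 0.153 + 0.0749 − 0.0082 = 0.7097.
Amplification A = 1/(1 − 0.7097) = 3.445.
ΔT = 8.28 × 3.445 = 28.52 °C.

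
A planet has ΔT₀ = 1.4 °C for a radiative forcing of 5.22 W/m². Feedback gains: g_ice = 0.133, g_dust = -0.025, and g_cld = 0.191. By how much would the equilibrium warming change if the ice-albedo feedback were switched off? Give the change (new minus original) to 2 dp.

-0.32 °C

Original: g = 0.299, ΔT = 1.4/(1−0.299) = 1.9971 °C.
Without ice-albedo: g' = 0.166, ΔT' = 1.4/(1−0.166) = 1.6787 °C.
Change = 1.6787 − 1.9971 = -0.32 °C.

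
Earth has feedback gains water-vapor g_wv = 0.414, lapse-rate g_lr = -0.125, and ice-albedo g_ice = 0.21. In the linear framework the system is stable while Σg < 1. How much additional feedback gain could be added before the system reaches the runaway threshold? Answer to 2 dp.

Current total gain = 0.414 − 0.125 + 0.21 = 0.499.
Margin to runaway = 1 − 0.499 = 0.50.

0.50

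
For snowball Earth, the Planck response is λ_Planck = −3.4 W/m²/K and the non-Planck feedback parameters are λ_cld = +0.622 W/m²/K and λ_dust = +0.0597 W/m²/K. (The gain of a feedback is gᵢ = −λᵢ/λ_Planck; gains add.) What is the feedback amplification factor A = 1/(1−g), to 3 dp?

1.251

Convert to gains: g_cld = 0.622/3.4 = 0.1829; g_dust = 0.0597/3.4 = 0.01756.
Total gain g = 0.20046.
A = 1/(1 − 0.20046) = 1.251.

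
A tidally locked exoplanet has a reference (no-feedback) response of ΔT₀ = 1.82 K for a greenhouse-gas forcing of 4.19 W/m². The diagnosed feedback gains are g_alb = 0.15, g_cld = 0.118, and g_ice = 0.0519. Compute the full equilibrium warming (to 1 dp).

Total gain g = 0.15 + 0.118 + 0.0519 = 0.3199.
Amplification A = 1/(1 − 0.3199) = 1.47.
ΔT = 1.82 × 1.47 = 2.7 K.

2.7 K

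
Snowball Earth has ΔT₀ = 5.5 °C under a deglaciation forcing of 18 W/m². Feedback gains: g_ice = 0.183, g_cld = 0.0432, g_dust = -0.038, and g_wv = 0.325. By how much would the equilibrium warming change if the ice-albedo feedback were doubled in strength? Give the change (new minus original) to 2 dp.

Original: g = 0.5132, ΔT = 5.5/(1−0.5132) = 11.2983 °C.
With doubled ice-albedo: g' = 0.6962, ΔT' = 5.5/(1−0.6962) = 18.1040 °C.
Change = 18.1040 − 11.2983 = 6.81 °C.

6.81 °C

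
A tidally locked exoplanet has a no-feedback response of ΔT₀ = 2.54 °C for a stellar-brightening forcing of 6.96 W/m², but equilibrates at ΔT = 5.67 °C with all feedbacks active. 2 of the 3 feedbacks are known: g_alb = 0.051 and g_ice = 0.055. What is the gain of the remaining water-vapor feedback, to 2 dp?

Amplification A = ΔT/ΔT₀ = 5.67/2.54 = 2.232.
Total gain g = 1 − 1/A = 1 − 1/2.232 = 0.552.
Known gains sum to 0.051 + 0.055 = 0.106.
g_wv = 0.552 − 0.106 = 0.45.

0.45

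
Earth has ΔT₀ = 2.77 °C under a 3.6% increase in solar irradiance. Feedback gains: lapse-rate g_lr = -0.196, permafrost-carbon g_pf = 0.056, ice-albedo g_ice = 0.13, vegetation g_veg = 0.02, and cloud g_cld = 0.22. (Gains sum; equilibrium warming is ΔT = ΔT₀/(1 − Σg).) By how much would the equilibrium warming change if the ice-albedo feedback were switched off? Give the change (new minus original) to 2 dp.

-0.52 °C

Original: g = 0.23, ΔT = 2.77/(1−0.23) = 3.5974 °C.
Without ice-albedo: g' = 0.1, ΔT' = 2.77/(1−0.1) = 3.0778 °C.
Change = 3.0778 − 3.5974 = -0.52 °C.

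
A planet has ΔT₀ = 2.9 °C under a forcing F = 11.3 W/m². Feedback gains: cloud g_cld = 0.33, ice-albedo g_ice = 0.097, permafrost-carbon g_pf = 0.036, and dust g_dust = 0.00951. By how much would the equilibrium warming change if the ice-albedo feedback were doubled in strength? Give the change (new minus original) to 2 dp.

1.24 °C

Original: g = 0.47251, ΔT = 2.9/(1−0.47251) = 5.4977 °C.
With doubled ice-albedo: g' = 0.56951, ΔT' = 2.9/(1−0.56951) = 6.7365 °C.
Change = 6.7365 − 5.4977 = 1.24 °C.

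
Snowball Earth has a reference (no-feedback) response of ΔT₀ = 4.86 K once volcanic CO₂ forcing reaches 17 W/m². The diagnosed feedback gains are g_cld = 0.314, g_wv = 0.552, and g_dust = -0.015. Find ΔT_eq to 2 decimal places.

32.62 K

Total gain g = 0.314 + 0.552 − 0.015 = 0.851.
Amplification A = 1/(1 − 0.851) = 6.711.
ΔT = 4.86 × 6.711 = 32.62 K.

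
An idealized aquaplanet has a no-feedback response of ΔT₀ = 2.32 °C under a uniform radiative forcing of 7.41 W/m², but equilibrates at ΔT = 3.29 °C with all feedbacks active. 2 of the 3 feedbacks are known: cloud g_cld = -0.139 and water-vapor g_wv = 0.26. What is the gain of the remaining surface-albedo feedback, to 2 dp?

Amplification A = ΔT/ΔT₀ = 3.29/2.32 = 1.418.
Total gain g = 1 − 1/A = 1 − 1/1.418 = 0.2948.
Known gains sum to -0.139 + 0.26 = 0.121.
g_alb = 0.2948 − 0.121 = 0.17.

0.17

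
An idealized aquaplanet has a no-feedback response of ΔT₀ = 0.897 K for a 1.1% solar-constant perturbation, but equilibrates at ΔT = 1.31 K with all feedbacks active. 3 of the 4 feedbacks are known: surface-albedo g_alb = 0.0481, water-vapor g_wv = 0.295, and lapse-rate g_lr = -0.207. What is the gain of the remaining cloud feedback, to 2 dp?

Amplification A = ΔT/ΔT₀ = 1.31/0.897 = 1.46.
Total gain g = 1 − 1/A = 1 − 1/1.46 = 0.3151.
Known gains sum to 0.0481 + 0.295 − 0.207 = 0.1361.
g_cld = 0.3151 − 0.1361 = 0.18.

0.18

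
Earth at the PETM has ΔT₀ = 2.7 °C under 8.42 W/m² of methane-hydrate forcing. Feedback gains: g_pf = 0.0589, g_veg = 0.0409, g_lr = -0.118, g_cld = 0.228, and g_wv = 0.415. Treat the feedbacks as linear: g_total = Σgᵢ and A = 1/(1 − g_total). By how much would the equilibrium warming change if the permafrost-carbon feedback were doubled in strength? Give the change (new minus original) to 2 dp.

Original: g = 0.6248, ΔT = 2.7/(1−0.6248) = 7.1962 °C.
With doubled permafrost-carbon: g' = 0.6837, ΔT' = 2.7/(1−0.6837) = 8.5362 °C.
Change = 8.5362 − 7.1962 = 1.34 °C.

1.34 °C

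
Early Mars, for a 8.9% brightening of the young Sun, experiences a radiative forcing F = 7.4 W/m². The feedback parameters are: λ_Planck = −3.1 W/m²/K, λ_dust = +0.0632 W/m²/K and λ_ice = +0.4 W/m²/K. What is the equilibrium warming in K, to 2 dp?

Net feedback parameter λ = (−3.1) + (+0.0632) + (+0.4) = -2.6368 W/m²/K.
ΔT = −F/λ = −7.4/(-2.6368) = 2.81 K.

2.81 K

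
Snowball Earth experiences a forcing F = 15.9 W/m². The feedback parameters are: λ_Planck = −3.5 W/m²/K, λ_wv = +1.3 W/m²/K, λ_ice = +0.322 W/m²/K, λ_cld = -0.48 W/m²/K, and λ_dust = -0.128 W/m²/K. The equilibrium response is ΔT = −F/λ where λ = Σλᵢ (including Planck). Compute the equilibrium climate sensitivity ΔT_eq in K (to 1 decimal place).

Net feedback parameter λ = (−3.5) + (+1.3) + (+0.322) + (-0.48) + (-0.128) = -2.486 W/m²/K.
ΔT = −F/λ = −15.9/(-2.486) = 6.4 K.

6.4 K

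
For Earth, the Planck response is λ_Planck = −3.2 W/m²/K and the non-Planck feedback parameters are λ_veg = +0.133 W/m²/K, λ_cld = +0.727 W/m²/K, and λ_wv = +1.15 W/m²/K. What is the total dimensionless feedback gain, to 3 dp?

0.628

Convert to gains: g_veg = 0.133/3.2 = 0.04156; g_cld = 0.727/3.2 = 0.2272; g_wv = 1.15/3.2 = 0.3594.
Total gain g = 0.62816.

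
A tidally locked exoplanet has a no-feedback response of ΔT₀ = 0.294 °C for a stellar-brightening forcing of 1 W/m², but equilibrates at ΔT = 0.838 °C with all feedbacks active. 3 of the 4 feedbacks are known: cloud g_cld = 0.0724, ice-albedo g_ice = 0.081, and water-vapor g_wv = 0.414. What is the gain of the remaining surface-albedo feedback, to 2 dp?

0.08

Amplification A = ΔT/ΔT₀ = 0.838/0.294 = 2.85.
Total gain g = 1 − 1/A = 1 − 1/2.85 = 0.6491.
Known gains sum to 0.0724 + 0.081 + 0.414 = 0.5674.
g_alb = 0.6491 − 0.5674 = 0.08.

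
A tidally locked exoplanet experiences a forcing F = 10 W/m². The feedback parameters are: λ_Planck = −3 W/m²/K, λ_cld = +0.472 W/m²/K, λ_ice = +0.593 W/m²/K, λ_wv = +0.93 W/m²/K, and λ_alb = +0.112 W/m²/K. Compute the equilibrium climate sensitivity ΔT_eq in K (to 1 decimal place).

Net feedback parameter λ = (−3) + (+0.472) + (+0.593) + (+0.93) + (+0.112) = -0.893 W/m²/K.
ΔT = −F/λ = −10/(-0.893) = 11.2 K.

11.2 K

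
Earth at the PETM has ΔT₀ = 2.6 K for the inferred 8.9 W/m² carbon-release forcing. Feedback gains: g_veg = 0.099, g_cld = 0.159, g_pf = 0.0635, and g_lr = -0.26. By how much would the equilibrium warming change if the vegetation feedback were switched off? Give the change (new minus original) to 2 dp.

Original: g = 0.0615, ΔT = 2.6/(1−0.0615) = 2.7704 K.
Without vegetation: g' = -0.0375, ΔT' = 2.6/(1+0.0375) = 2.5060 K.
Change = 2.5060 − 2.7704 = -0.26 K.

-0.26 K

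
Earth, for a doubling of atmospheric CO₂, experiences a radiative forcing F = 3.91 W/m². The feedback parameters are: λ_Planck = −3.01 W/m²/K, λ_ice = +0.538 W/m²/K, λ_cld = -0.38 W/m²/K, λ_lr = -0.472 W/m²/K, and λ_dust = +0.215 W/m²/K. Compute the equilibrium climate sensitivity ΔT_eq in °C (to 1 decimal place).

1.3 °C

Net feedback parameter λ = (−3.01) + (+0.538) + (-0.38) + (-0.472) + (+0.215) = -3.109 W/m²/K.
ΔT = −F/λ = −3.91/(-3.109) = 1.3 °C.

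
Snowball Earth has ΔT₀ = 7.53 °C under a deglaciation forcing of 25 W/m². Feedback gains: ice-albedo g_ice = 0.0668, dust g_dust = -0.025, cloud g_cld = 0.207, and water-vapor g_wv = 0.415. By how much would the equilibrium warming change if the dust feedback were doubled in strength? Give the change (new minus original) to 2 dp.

Original: g = 0.6638, ΔT = 7.53/(1−0.6638) = 22.3974 °C.
With doubled dust: g' = 0.6388, ΔT' = 7.53/(1−0.6388) = 20.8472 °C.
Change = 20.8472 − 22.3974 = -1.55 °C.

-1.55 °C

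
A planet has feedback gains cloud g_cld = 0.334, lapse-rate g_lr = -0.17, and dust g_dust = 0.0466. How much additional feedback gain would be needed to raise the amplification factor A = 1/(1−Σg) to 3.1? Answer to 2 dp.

0.47

Current total gain = 0.2106.
Target gain for A = 3.1: g* = 1 − 1/3.1 = 0.6774.
Additional gain needed = 0.6774 − 0.2106 = 0.47.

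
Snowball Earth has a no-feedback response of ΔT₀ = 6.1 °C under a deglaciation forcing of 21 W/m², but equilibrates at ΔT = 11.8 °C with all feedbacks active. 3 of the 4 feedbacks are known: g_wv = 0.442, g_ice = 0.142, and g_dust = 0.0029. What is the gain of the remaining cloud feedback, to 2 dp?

-0.10

Amplification A = ΔT/ΔT₀ = 11.8/6.1 = 1.934.
Total gain g = 1 − 1/A = 1 − 1/1.934 = 0.4829.
Known gains sum to 0.442 + 0.142 + 0.0029 = 0.5869.
g_cld = 0.4829 − 0.5869 = -0.10.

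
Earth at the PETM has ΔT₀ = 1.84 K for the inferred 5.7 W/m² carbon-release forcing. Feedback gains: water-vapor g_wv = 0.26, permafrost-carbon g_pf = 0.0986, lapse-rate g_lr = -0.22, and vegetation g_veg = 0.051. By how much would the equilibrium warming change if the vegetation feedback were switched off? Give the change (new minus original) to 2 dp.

Original: g = 0.1896, ΔT = 1.84/(1−0.1896) = 2.2705 K.
Without vegetation: g' = 0.1386, ΔT' = 1.84/(1−0.1386) = 2.1361 K.
Change = 2.1361 − 2.2705 = -0.13 K.

-0.13 K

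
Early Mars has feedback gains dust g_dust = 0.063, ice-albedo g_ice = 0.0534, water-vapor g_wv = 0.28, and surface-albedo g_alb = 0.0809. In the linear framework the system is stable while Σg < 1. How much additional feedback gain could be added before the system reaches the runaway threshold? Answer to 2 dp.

Current total gain = 0.063 + 0.0534 + 0.28 + 0.0809 = 0.4773.
Margin to runaway = 1 − 0.4773 = 0.52.

0.52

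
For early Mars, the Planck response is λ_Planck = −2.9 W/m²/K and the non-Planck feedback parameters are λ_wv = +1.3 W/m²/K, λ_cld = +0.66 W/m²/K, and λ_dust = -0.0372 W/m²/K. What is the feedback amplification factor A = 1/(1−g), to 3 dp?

2.968

Convert to gains: g_wv = 1.3/2.9 = 0.4483; g_cld = 0.66/2.9 = 0.2276; g_dust = -0.0372/2.9 = -0.01283.
Total gain g = 0.66307.
A = 1/(1 − 0.66307) = 2.968.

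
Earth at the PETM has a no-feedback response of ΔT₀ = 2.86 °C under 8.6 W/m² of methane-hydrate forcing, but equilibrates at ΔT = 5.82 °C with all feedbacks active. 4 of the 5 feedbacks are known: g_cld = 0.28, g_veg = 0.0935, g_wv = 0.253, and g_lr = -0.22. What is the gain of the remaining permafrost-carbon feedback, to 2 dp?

0.10

Amplification A = ΔT/ΔT₀ = 5.82/2.86 = 2.035.
Total gain g = 1 − 1/A = 1 − 1/2.035 = 0.5086.
Known gains sum to 0.28 + 0.0935 + 0.253 − 0.22 = 0.4065.
g_pf = 0.5086 − 0.4065 = 0.10.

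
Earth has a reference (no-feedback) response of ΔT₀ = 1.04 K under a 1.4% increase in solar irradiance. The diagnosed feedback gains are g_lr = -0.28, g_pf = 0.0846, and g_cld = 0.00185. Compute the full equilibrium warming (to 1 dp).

0.9 K

Total gain g = -0.28 + 0.0846 + 0.00185 = -0.19355.
Amplification A = 1/(1 + 0.19355) = 0.8378.
ΔT = 1.04 × 0.8378 = 0.9 K.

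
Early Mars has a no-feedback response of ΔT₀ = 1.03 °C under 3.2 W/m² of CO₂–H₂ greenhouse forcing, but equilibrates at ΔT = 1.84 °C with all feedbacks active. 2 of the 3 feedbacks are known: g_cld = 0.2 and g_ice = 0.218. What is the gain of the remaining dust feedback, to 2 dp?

0.02

Amplification A = ΔT/ΔT₀ = 1.84/1.03 = 1.786.
Total gain g = 1 − 1/A = 1 − 1/1.786 = 0.4401.
Known gains sum to 0.2 + 0.218 = 0.418.
g_dust = 0.4401 − 0.418 = 0.02.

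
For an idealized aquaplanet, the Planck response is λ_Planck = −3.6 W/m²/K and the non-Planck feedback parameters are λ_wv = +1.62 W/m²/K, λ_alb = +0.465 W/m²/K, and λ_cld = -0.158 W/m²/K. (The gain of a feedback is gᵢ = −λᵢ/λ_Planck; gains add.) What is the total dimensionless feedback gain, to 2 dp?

0.54

Convert to gains: g_wv = 1.62/3.6 = 0.45; g_alb = 0.465/3.6 = 0.1292; g_cld = -0.158/3.6 = -0.04389.
Total gain g = 0.53531.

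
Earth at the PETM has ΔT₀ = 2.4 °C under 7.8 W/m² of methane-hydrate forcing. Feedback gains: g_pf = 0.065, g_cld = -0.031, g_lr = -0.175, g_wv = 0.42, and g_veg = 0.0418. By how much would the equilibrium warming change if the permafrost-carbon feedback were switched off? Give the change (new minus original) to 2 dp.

-0.31 °C

Original: g = 0.3208, ΔT = 2.4/(1−0.3208) = 3.5336 °C.
Without permafrost-carbon: g' = 0.2558, ΔT' = 2.4/(1−0.2558) = 3.2249 °C.
Change = 3.2249 − 3.5336 = -0.31 °C.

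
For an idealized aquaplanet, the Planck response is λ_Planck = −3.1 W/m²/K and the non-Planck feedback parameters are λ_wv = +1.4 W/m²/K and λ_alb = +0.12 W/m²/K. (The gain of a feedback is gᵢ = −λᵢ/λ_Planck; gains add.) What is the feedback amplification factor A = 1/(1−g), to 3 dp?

1.962

Convert to gains: g_wv = 1.4/3.1 = 0.4516; g_alb = 0.12/3.1 = 0.03871.
Total gain g = 0.49031.
A = 1/(1 − 0.49031) = 1.962.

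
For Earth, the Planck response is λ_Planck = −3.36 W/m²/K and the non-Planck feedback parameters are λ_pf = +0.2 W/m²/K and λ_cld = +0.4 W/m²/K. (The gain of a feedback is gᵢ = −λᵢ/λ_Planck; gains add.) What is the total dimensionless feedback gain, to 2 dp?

0.18

Convert to gains: g_pf = 0.2/3.36 = 0.05952; g_cld = 0.4/3.36 = 0.119.
Total gain g = 0.17852.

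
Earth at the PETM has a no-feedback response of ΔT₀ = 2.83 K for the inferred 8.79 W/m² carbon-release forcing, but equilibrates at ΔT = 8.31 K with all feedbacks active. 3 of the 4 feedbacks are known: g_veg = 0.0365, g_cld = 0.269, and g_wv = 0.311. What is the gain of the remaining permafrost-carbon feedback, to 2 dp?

Amplification A = ΔT/ΔT₀ = 8.31/2.83 = 2.936.
Total gain g = 1 − 1/A = 1 − 1/2.936 = 0.6594.
Known gains sum to 0.0365 + 0.269 + 0.311 = 0.6165.
g_pf = 0.6594 − 0.6165 = 0.04.

0.04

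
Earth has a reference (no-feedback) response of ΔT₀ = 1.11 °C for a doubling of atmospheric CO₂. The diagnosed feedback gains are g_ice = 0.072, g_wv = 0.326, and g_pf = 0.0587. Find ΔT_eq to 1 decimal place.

Total gain g = 0.072 + 0.326 + 0.0587 = 0.4567.
Amplification A = 1/(1 − 0.4567) = 1.841.
ΔT = 1.11 × 1.841 = 2.0 °C.

2.0 °C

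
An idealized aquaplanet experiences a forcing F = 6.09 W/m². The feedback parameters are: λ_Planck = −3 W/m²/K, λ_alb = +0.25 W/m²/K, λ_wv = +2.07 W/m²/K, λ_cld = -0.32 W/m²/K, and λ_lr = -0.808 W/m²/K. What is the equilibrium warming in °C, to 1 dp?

3.4 °C

Net feedback parameter λ = (−3) + (+0.25) + (+2.07) + (-0.32) + (-0.808) = -1.808 W/m²/K.
ΔT = −F/λ = −6.09/(-1.808) = 3.4 °C.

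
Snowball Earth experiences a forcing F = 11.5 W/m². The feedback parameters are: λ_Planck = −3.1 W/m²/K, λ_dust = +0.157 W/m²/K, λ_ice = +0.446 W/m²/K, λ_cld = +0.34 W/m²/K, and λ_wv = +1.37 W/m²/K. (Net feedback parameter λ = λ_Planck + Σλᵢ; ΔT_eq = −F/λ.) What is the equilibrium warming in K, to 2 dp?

14.61 K

Net feedback parameter λ = (−3.1) + (+0.157) + (+0.446) + (+0.34) + (+1.37) = -0.787 W/m²/K.
ΔT = −F/λ = −11.5/(-0.787) = 14.61 K.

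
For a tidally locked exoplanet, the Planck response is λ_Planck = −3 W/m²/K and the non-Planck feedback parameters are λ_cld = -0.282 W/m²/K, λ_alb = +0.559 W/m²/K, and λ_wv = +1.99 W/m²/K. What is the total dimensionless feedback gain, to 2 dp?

0.76

Convert to gains: g_cld = -0.282/3 = -0.094; g_alb = 0.559/3 = 0.1863; g_wv = 1.99/3 = 0.6633.
Total gain g = 0.7556.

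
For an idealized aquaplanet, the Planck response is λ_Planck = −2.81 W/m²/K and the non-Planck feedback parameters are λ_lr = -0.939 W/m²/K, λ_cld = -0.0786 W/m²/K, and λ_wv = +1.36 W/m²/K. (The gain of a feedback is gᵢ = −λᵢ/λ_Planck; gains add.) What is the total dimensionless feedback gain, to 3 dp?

Convert to gains: g_lr = -0.939/2.81 = -0.3342; g_cld = -0.0786/2.81 = -0.02797; g_wv = 1.36/2.81 = 0.484.
Total gain g = 0.12183.

0.122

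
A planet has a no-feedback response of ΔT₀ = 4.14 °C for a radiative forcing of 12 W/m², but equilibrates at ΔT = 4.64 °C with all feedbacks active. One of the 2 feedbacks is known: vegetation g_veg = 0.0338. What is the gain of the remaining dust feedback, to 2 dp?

Amplification A = ΔT/ΔT₀ = 4.64/4.14 = 1.121.
Total gain g = 1 − 1/A = 1 − 1/1.121 = 0.1079.
The known gain is 0.0338.
g_dust = 0.1079 − 0.0338 = 0.07.

0.07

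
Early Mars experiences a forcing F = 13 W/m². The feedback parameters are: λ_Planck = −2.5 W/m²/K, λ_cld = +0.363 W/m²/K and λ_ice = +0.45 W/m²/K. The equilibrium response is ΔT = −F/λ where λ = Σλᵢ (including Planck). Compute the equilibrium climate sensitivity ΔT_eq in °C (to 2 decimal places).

7.71 °C

Net feedback parameter λ = (−2.5) + (+0.363) + (+0.45) = -1.687 W/m²/K.
ΔT = −F/λ = −13/(-1.687) = 7.71 °C.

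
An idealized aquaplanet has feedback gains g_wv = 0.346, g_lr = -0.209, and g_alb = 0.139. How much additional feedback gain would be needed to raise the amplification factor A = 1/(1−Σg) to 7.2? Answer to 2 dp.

Current total gain = 0.276.
Target gain for A = 7.2: g* = 1 − 1/7.2 = 0.8611.
Additional gain needed = 0.8611 − 0.276 = 0.59.

0.59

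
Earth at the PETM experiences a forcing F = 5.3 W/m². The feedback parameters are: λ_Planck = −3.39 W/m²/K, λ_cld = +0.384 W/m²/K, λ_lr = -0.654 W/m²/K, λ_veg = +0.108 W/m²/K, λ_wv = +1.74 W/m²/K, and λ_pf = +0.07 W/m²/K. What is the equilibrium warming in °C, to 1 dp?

Net feedback parameter λ = (−3.39) + (+0.384) + (-0.654) + (+0.108) + (+1.74) + (+0.07) = -1.742 W/m²/K.
ΔT = −F/λ = −5.3/(-1.742) = 3.0 °C.

3.0 °C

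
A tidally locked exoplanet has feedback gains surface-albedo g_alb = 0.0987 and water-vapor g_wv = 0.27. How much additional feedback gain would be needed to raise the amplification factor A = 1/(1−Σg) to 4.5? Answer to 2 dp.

Current total gain = 0.3687.
Target gain for A = 4.5: g* = 1 − 1/4.5 = 0.7778.
Additional gain needed = 0.7778 − 0.3687 = 0.41.

0.41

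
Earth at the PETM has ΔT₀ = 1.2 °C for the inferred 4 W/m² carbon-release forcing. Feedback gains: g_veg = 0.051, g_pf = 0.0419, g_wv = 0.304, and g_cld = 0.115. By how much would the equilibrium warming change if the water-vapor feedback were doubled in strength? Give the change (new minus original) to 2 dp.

Original: g = 0.5119, ΔT = 1.2/(1−0.5119) = 2.4585 °C.
With doubled water-vapor: g' = 0.8159, ΔT' = 1.2/(1−0.8159) = 6.5182 °C.
Change = 6.5182 − 2.4585 = 4.06 °C.

4.06 °C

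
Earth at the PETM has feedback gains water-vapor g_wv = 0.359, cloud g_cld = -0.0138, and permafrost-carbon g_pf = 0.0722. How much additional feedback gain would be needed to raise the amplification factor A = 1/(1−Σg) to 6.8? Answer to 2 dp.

0.44

Current total gain = 0.4174.
Target gain for A = 6.8: g* = 1 − 1/6.8 = 0.8529.
Additional gain needed = 0.8529 − 0.4174 = 0.44.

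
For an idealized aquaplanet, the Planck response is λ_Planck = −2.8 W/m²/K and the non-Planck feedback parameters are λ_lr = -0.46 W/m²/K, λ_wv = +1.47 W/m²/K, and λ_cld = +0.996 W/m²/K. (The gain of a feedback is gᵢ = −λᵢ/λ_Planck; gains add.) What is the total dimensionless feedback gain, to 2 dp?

Convert to gains: g_lr = -0.46/2.8 = -0.1643; g_wv = 1.47/2.8 = 0.525; g_cld = 0.996/2.8 = 0.3557.
Total gain g = 0.7164.

0.72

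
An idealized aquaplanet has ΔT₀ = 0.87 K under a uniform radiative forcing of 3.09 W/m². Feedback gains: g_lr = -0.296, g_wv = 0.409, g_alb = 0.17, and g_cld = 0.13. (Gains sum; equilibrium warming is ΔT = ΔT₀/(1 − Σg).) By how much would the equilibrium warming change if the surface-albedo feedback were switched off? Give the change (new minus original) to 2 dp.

Original: g = 0.413, ΔT = 0.87/(1−0.413) = 1.4821 K.
Without surface-albedo: g' = 0.243, ΔT' = 0.87/(1−0.243) = 1.1493 K.
Change = 1.1493 − 1.4821 = -0.33 K.

-0.33 K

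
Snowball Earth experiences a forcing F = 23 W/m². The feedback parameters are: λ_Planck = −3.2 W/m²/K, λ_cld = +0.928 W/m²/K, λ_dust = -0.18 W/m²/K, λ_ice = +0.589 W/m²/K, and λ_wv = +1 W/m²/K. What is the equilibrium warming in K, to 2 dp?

26.65 K

Net feedback parameter λ = (−3.2) + (+0.928) + (-0.18) + (+0.589) + (+1) = -0.863 W/m²/K.
ΔT = −F/λ = −23/(-0.863) = 26.65 K.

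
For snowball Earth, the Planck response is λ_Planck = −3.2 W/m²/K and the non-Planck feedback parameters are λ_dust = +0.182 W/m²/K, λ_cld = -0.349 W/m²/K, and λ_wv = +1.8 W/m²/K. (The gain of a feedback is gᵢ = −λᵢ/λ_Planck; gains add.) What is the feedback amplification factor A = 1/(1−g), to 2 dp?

Convert to gains: g_dust = 0.182/3.2 = 0.05687; g_cld = -0.349/3.2 = -0.1091; g_wv = 1.8/3.2 = 0.5625.
Total gain g = 0.51027.
A = 1/(1 − 0.51027) = 2.04.

2.04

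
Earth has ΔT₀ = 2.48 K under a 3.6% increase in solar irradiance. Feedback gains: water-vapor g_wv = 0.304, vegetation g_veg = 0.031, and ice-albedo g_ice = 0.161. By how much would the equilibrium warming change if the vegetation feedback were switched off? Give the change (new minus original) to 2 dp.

Original: g = 0.496, ΔT = 2.48/(1−0.496) = 4.9206 K.
Without vegetation: g' = 0.465, ΔT' = 2.48/(1−0.465) = 4.6355 K.
Change = 4.6355 − 4.9206 = -0.29 K.

-0.29 K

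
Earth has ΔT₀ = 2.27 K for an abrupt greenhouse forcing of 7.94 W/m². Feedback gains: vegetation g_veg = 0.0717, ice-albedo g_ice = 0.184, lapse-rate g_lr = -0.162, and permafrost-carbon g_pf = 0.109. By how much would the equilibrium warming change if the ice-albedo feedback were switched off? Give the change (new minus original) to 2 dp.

Original: g = 0.2027, ΔT = 2.27/(1−0.2027) = 2.8471 K.
Without ice-albedo: g' = 0.0187, ΔT' = 2.27/(1−0.0187) = 2.3133 K.
Change = 2.3133 − 2.8471 = -0.53 K.

-0.53 K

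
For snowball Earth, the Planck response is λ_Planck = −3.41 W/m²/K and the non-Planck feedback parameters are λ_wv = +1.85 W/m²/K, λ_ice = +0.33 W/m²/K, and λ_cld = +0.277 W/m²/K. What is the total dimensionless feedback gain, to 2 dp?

Convert to gains: g_wv = 1.85/3.41 = 0.5425; g_ice = 0.33/3.41 = 0.09677; g_cld = 0.277/3.41 = 0.08123.
Total gain g = 0.7205.

0.72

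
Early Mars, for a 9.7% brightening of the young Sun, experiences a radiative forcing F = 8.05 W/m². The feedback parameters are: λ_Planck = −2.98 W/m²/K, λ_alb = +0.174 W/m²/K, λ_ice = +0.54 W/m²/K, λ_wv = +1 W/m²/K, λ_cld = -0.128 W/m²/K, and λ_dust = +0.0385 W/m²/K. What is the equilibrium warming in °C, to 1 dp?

5.9 °C

Net feedback parameter λ = (−2.98) + (+0.174) + (+0.54) + (+1) + (-0.128) + (+0.0385) = -1.3555 W/m²/K.
ΔT = −F/λ = −8.05/(-1.3555) = 5.9 °C.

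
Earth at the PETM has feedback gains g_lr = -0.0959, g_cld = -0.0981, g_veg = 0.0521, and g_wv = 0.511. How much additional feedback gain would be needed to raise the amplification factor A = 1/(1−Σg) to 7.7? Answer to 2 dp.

0.50

Current total gain = 0.3691.
Target gain for A = 7.7: g* = 1 − 1/7.7 = 0.8701.
Additional gain needed = 0.8701 − 0.3691 = 0.50.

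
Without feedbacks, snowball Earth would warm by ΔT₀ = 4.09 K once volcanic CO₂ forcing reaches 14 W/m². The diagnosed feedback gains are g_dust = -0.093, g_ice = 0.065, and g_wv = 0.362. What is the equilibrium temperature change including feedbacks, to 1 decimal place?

6.1 K

Total gain g = -0.093 + 0.065 + 0.362 = 0.334.
Amplification A = 1/(1 − 0.334) = 1.502.
ΔT = 4.09 × 1.502 = 6.1 K.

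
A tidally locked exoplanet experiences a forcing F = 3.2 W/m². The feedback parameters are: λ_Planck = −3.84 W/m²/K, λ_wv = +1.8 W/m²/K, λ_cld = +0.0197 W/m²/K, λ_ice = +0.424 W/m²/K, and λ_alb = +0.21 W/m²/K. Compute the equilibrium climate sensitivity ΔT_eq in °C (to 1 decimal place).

Net feedback parameter λ = (−3.84) + (+1.8) + (+0.0197) + (+0.424) + (+0.21) = -1.3863 W/m²/K.
ΔT = −F/λ = −3.2/(-1.3863) = 2.3 °C.

2.3 °C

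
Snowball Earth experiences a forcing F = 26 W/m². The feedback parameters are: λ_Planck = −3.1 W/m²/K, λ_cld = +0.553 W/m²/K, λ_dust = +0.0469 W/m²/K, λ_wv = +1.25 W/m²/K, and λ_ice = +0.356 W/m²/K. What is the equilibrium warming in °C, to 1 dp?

29.1 °C

Net feedback parameter λ = (−3.1) + (+0.553) + (+0.0469) + (+1.25) + (+0.356) = -0.8941 W/m²/K.
ΔT = −F/λ = −26/(-0.8941) = 29.1 °C.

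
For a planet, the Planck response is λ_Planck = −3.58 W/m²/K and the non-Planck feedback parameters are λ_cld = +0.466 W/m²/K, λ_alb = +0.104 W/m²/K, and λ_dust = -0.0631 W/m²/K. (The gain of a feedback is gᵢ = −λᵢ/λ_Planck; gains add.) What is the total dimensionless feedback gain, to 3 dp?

Convert to gains: g_cld = 0.466/3.58 = 0.1302; g_alb = 0.104/3.58 = 0.02905; g_dust = -0.0631/3.58 = -0.01763.
Total gain g = 0.14162.

0.142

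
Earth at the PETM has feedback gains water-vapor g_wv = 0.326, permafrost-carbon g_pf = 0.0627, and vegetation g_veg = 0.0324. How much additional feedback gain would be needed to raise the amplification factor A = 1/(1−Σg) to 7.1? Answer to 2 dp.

0.44

Current total gain = 0.4211.
Target gain for A = 7.1: g* = 1 − 1/7.1 = 0.8592.
Additional gain needed = 0.8592 − 0.4211 = 0.44.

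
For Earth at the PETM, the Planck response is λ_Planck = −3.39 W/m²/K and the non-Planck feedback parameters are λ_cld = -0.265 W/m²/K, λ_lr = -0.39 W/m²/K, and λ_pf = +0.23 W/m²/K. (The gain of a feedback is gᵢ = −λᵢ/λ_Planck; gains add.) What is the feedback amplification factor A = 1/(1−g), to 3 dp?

0.889

Convert to gains: g_cld = -0.265/3.39 = -0.07817; g_lr = -0.39/3.39 = -0.115; g_pf = 0.23/3.39 = 0.06785.
Total gain g = -0.12532.
A = 1/(1 + 0.12532) = 0.889.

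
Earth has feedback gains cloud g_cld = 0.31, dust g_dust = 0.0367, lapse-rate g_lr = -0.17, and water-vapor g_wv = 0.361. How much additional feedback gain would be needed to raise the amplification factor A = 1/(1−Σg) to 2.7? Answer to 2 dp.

0.09

Current total gain = 0.5377.
Target gain for A = 2.7: g* = 1 − 1/2.7 = 0.6296.
Additional gain needed = 0.6296 − 0.5377 = 0.09.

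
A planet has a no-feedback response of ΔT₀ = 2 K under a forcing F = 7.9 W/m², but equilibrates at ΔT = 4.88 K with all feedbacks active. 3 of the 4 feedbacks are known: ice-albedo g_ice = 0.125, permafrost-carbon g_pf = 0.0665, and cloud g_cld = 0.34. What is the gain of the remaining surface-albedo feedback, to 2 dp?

0.06

Amplification A = ΔT/ΔT₀ = 4.88/2 = 2.44.
Total gain g = 1 − 1/A = 1 − 1/2.44 = 0.5902.
Known gains sum to 0.125 + 0.0665 + 0.34 = 0.5315.
g_alb = 0.5902 − 0.5315 = 0.06.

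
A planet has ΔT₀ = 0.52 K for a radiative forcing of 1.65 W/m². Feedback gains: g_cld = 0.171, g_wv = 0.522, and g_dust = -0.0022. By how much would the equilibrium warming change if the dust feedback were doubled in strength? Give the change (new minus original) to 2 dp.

-0.01 K

Original: g = 0.6908, ΔT = 0.52/(1−0.6908) = 1.6818 K.
With doubled dust: g' = 0.6886, ΔT' = 0.52/(1−0.6886) = 1.6699 K.
Change = 1.6699 − 1.6818 = -0.01 K.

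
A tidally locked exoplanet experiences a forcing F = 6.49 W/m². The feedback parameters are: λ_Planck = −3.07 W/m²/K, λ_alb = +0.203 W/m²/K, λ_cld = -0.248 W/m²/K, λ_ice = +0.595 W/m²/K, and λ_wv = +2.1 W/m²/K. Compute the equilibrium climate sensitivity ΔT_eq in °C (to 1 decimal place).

15.5 °C

Net feedback parameter λ = (−3.07) + (+0.203) + (-0.248) + (+0.595) + (+2.1) = -0.42 W/m²/K.
ΔT = −F/λ = −6.49/(-0.42) = 15.5 °C.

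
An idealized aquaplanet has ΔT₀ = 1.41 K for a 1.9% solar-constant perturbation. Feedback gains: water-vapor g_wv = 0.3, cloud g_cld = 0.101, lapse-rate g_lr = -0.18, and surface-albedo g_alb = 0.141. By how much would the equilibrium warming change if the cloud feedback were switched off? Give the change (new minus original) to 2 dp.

-0.30 K

Original: g = 0.362, ΔT = 1.41/(1−0.362) = 2.2100 K.
Without cloud: g' = 0.261, ΔT' = 1.41/(1−0.261) = 1.9080 K.
Change = 1.9080 − 2.2100 = -0.30 K.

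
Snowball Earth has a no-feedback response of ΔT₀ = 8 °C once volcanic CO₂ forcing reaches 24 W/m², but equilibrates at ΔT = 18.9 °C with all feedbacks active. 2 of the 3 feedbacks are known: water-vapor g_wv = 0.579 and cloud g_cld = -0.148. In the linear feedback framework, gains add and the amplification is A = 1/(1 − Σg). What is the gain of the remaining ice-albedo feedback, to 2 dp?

0.15

Amplification A = ΔT/ΔT₀ = 18.9/8 = 2.362.
Total gain g = 1 − 1/A = 1 − 1/2.362 = 0.5766.
Known gains sum to 0.579 − 0.148 = 0.431.
g_ice = 0.5766 − 0.431 = 0.15.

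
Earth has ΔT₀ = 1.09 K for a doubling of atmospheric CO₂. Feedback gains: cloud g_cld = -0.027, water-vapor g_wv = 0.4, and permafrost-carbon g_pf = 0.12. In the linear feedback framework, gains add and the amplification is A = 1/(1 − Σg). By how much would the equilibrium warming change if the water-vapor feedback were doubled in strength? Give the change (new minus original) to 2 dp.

Original: g = 0.493, ΔT = 1.09/(1−0.493) = 2.1499 K.
With doubled water-vapor: g' = 0.893, ΔT' = 1.09/(1−0.893) = 10.1869 K.
Change = 10.1869 − 2.1499 = 8.04 K.

8.04 K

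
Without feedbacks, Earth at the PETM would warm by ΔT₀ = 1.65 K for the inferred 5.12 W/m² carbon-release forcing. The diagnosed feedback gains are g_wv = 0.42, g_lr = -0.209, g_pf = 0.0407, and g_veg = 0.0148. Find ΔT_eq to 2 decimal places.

Total gain g = 0.42 − 0.209 + 0.0407 + 0.0148 = 0.2665.
Amplification A = 1/(1 − 0.2665) = 1.363.
ΔT = 1.65 × 1.363 = 2.25 K.

2.25 K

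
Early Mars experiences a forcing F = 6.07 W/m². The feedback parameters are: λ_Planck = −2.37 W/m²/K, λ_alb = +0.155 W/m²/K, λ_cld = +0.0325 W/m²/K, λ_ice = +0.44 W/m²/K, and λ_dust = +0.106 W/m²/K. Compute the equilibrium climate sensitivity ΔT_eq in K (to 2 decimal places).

Net feedback parameter λ = (−2.37) + (+0.155) + (+0.0325) + (+0.44) + (+0.106) = -1.6365 W/m²/K.
ΔT = −F/λ = −6.07/(-1.6365) = 3.71 K.

3.71 K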